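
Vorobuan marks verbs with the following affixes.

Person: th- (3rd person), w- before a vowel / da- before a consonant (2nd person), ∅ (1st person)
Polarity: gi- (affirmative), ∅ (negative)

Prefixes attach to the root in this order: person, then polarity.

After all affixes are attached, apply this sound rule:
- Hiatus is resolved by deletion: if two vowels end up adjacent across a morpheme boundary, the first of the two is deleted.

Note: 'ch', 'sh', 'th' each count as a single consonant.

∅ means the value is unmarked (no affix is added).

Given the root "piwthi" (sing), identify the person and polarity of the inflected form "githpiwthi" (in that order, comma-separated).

3rd person, affirmative

Segment: gi-th-piwthi.
person: th- → 3rd person.
polarity: gi- → affirmative.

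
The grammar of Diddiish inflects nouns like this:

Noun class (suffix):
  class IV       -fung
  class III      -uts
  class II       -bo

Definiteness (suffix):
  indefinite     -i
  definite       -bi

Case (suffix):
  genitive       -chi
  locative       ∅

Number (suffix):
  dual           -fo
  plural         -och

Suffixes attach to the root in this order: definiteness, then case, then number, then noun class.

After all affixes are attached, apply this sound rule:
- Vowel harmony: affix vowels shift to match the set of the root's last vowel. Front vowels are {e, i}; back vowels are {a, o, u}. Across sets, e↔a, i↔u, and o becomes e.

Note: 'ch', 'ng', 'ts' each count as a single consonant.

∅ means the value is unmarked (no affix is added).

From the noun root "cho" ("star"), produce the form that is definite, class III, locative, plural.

Attach definiteness definite -bi → chobi.
case = locative: zero marking, form stays chobi.
Attach number plural -och → chobioch.
Attach noun class class III -uts → chobiochuts.
Apply vowel harmony: chobiochuts → chobuochuts.

chobuochuts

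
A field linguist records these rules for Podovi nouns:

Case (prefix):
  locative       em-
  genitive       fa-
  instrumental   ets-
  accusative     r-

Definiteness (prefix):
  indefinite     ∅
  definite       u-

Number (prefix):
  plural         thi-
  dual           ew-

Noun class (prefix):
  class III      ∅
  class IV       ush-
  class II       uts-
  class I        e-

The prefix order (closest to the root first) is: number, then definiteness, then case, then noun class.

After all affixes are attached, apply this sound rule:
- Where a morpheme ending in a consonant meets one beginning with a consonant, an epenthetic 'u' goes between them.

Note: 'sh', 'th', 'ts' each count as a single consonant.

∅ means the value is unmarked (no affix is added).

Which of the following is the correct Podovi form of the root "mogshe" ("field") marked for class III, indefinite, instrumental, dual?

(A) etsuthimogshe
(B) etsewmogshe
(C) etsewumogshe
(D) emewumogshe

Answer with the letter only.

Attach number dual ew- → ewmogshe.
definiteness = indefinite: zero marking, form stays ewmogshe.
Attach case instrumental ets- → etsewmogshe.
noun class = class III: zero marking, form stays etsewmogshe.
Apply epenthesis: etsewmogshe → etsewumogshe.
So the correct form is etsewumogshe, option (C).
(B) etsewmogshe is wrong: it fails to apply the sound rule(s).
(D) emewumogshe is wrong: it uses locative instead of instrumental for case.
(A) etsuthimogshe is wrong: it uses plural instead of dual for number.

C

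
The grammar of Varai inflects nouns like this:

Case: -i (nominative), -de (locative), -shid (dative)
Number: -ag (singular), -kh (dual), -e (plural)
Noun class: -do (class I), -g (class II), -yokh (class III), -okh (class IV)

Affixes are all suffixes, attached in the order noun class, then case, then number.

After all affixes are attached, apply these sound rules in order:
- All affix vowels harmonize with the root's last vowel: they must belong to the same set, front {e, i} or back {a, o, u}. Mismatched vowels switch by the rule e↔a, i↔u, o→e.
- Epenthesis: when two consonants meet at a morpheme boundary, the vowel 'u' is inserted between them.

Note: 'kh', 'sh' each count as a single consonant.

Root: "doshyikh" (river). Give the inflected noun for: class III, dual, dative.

Attach noun class class III -yokh → doshyikhyokh.
Attach case dative -shid → doshyikhyokhshid.
Attach number dual -kh → doshyikhyokhshidkh.
Apply vowel harmony: doshyikhyokhshidkh → doshyikhyekhshidkh.
Apply epenthesis: doshyikhyekhshidkh → doshyikhuyekhushidukh.

doshyikhuyekhushidukh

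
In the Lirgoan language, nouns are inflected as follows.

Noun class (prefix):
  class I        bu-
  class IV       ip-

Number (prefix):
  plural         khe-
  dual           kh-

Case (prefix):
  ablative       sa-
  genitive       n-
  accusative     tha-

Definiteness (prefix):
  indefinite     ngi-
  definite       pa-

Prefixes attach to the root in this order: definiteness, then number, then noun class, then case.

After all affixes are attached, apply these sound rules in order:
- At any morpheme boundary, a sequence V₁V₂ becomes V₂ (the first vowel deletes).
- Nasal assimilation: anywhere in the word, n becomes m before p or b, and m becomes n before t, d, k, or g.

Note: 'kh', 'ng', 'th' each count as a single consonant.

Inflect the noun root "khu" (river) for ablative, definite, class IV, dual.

Attach definiteness definite pa- → pakhu.
Attach number dual kh- → khpakhu.
Attach noun class class IV ip- → ipkhpakhu.
Attach case ablative sa- → saipkhpakhu.
Apply vowel deletion: saipkhpakhu → sipkhpakhu.
Nasal assimilation: no change.

sipkhpakhu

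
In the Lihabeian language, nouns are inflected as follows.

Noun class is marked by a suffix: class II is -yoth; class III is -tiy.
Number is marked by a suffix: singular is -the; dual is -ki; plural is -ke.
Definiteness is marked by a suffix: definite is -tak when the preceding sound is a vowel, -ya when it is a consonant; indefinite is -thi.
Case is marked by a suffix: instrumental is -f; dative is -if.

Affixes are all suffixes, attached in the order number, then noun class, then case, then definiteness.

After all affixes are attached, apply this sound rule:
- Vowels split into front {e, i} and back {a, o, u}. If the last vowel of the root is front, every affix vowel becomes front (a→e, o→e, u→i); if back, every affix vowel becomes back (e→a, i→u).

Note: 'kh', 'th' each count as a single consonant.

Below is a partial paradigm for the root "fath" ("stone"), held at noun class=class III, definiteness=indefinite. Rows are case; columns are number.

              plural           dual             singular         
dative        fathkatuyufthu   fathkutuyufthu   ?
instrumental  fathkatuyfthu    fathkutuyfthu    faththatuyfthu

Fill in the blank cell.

faththatuyufthu

Attach number singular -the → faththe.
Attach noun class class III -tiy → faththetiy.
Attach case dative -if → faththetiyif.
Attach definiteness indefinite -thi → faththetiyifthi.
Apply vowel harmony: faththetiyifthi → faththatuyufthu.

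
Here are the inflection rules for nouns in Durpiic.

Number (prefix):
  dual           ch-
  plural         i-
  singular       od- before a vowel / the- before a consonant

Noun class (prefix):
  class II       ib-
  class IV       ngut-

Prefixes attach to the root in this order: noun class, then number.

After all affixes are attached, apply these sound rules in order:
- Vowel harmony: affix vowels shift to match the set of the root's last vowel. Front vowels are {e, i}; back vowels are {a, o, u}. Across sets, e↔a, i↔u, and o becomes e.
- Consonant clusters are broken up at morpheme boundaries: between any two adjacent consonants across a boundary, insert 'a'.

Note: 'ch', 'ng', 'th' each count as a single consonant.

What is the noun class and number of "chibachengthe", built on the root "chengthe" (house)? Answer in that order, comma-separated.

Segment: ch-ib-chengthe.
noun class: ib- → class II.
number: ch- → dual.

class II, dual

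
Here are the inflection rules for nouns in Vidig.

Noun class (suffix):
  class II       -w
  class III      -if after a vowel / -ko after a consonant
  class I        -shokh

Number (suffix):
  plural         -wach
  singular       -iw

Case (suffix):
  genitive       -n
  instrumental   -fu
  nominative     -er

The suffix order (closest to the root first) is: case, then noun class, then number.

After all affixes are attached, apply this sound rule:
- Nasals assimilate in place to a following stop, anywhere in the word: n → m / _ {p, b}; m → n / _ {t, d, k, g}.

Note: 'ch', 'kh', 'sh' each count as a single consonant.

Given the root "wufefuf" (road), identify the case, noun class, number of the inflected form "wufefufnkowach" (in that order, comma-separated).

Segment: wufefuf-n-ko-wach.
case: -n → genitive.
noun class: -if/ko → class III.
number: -wach → plural.

genitive, class III, plural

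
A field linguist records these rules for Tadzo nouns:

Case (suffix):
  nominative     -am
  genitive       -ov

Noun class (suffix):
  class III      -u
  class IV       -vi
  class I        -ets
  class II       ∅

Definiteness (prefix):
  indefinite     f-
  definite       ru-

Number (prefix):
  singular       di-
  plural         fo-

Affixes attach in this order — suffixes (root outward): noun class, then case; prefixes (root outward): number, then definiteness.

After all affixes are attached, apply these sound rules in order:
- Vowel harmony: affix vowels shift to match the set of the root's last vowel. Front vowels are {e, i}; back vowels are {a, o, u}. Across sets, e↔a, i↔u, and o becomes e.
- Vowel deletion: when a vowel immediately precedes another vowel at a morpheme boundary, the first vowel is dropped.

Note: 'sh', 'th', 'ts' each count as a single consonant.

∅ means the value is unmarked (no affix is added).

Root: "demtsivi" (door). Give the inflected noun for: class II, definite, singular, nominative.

rididemtsivem

Attach number singular di- → didemtsivi.
noun class = class II: zero marking, form stays didemtsivi.
Attach definiteness definite ru- → rudidemtsivi.
Attach case nominative -am → rudidemtsiviam.
Apply vowel harmony: rudidemtsiviam → rididemtsiviem.
Apply vowel deletion: rididemtsiviem → rididemtsivem.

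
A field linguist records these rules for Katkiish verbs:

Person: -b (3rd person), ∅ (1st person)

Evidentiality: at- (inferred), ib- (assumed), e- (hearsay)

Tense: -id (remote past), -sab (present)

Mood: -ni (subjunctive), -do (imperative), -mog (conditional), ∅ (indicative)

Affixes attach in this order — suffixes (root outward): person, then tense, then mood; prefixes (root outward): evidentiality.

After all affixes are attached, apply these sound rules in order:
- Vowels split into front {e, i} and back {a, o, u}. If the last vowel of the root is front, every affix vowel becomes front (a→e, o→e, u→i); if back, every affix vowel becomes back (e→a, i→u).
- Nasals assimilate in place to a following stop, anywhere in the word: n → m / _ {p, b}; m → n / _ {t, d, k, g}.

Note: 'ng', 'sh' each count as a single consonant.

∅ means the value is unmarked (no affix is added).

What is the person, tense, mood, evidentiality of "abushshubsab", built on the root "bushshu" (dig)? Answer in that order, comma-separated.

3rd person, present, indicative, hearsay

Segment: e-bushshu-b-sab.
person: -b → 3rd person.
tense: -sab → present.
mood: ∅ → indicative.
evidentiality: e- → hearsay.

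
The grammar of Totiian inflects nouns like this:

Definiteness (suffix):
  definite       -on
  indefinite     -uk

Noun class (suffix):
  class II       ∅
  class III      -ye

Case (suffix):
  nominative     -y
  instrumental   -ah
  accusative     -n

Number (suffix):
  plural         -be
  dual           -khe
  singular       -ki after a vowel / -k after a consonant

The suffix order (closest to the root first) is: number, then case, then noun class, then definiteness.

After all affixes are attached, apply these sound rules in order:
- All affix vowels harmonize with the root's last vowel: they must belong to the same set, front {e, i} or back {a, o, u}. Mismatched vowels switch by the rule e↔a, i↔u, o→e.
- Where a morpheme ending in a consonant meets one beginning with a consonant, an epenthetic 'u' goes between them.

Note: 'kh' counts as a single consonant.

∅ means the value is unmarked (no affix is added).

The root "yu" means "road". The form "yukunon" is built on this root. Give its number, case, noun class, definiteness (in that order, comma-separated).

Segment: yu-ki-n-on.
number: -ki/k → singular.
case: -n → accusative.
noun class: ∅ → class II.
definiteness: -on → definite.

singular, accusative, class II, definite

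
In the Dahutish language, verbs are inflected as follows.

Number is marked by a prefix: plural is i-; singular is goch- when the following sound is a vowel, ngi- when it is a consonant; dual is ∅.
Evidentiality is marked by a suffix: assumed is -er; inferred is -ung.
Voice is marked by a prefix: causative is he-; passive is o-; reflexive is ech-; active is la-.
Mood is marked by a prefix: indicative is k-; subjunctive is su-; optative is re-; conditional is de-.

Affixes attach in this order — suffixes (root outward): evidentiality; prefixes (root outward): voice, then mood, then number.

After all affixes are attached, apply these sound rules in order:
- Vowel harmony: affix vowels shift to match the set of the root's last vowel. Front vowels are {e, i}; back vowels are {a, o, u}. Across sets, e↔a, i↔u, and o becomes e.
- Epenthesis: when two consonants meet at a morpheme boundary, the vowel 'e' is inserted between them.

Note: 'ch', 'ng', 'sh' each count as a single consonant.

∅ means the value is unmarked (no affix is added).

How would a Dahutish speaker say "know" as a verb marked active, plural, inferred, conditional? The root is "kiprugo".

Attach evidentiality inferred -ung → kiprugoung.
Attach voice active la- → lakiprugoung.
Attach mood conditional de- → delakiprugoung.
Attach number plural i- → idelakiprugoung.
Apply vowel harmony: idelakiprugoung → udalakiprugoung.
Epenthesis: no change.

udalakiprugoung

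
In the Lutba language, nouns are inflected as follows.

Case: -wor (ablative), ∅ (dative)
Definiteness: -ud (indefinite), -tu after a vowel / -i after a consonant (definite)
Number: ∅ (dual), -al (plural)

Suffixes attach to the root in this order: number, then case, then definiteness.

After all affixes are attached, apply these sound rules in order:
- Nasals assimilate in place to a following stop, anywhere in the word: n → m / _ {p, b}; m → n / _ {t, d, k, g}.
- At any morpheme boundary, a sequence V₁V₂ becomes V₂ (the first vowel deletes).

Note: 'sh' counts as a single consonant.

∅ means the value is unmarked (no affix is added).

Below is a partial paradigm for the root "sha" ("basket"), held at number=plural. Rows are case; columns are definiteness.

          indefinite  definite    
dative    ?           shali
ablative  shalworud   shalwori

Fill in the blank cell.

shalud

Attach number plural -al → shaal.
case = dative: zero marking, form stays shaal.
Attach definiteness indefinite -ud → shaalud.
Nasal assimilation: no change.
Apply vowel deletion: shaalud → shalud.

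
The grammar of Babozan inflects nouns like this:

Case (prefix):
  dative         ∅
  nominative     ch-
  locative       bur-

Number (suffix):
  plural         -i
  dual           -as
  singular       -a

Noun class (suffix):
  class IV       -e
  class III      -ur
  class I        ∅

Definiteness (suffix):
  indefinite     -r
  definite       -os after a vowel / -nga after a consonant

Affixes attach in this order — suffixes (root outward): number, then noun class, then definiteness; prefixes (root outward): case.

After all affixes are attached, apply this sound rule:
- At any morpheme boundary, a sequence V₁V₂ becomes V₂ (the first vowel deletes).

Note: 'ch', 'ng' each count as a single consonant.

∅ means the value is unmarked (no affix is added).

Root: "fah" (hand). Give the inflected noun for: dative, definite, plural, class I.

fahos

Attach number plural -i → fahi.
case = dative: zero marking, form stays fahi.
noun class = class I: zero marking, form stays fahi.
Attach definiteness definite -os (after vowel 'i') → fahios.
Apply vowel deletion: fahios → fahos.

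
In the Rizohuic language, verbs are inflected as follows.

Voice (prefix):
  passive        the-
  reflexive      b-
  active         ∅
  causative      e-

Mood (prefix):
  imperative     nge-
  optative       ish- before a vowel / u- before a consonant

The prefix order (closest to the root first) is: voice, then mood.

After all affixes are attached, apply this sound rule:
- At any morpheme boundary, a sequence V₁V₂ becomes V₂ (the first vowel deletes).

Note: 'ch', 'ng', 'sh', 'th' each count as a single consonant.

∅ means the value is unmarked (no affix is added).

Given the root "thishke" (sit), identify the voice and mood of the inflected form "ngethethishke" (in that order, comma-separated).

Segment: nge-the-thishke.
voice: the- → passive.
mood: nge- → imperative.

passive, imperative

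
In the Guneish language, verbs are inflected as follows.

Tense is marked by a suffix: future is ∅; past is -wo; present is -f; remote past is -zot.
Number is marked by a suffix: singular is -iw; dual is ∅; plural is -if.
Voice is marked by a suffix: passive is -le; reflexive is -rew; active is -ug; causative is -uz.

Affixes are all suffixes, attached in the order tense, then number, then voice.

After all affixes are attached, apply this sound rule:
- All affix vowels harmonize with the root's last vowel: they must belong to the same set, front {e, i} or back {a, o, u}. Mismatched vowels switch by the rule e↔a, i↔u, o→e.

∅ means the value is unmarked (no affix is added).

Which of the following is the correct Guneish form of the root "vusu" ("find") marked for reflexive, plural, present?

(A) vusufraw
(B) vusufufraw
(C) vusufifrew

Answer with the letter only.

B

Attach tense present -f → vusuf.
Attach number plural -if → vusufif.
Attach voice reflexive -rew → vusufifrew.
Apply vowel harmony: vusufifrew → vusufufraw.
So the correct form is vusufufraw, option (B).
(A) vusufraw is wrong: it uses dual instead of plural for number.
(C) vusufifrew is wrong: it fails to apply the sound rule(s).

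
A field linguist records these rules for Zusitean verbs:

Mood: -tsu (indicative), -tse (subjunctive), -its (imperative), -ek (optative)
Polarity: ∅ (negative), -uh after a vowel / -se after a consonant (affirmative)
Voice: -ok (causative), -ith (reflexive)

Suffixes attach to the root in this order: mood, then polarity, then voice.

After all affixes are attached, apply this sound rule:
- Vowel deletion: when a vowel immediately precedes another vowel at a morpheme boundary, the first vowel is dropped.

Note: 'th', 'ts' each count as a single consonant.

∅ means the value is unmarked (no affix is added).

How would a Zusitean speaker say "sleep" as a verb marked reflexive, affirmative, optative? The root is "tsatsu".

Attach mood optative -ek → tsatsuek.
Attach polarity affirmative -se (after consonant 'k') → tsatsuekse.
Attach voice reflexive -ith → tsatsuekseith.
Apply vowel deletion: tsatsuekseith → tsatseksith.

tsatseksith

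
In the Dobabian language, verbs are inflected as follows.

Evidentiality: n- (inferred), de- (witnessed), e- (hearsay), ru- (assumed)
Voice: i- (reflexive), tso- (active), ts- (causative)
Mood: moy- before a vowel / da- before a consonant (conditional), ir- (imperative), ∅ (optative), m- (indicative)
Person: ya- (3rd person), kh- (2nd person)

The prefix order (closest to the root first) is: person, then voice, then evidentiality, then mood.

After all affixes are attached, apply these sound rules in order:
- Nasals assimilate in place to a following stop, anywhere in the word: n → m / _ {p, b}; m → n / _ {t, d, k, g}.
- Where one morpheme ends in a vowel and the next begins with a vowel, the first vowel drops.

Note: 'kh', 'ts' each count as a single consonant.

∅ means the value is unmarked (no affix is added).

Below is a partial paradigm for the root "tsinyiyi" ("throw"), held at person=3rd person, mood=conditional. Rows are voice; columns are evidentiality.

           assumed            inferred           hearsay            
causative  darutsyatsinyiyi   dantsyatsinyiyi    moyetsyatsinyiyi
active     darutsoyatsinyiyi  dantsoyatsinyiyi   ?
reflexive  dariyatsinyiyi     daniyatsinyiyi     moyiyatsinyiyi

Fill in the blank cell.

moyetsoyatsinyiyi

Attach person 3rd person ya- → yatsinyiyi.
Attach voice active tso- → tsoyatsinyiyi.
Attach evidentiality hearsay e- → etsoyatsinyiyi.
Attach mood conditional moy- (before vowel 'e') → moyetsoyatsinyiyi.
Nasal assimilation: no change.
Vowel deletion: no change.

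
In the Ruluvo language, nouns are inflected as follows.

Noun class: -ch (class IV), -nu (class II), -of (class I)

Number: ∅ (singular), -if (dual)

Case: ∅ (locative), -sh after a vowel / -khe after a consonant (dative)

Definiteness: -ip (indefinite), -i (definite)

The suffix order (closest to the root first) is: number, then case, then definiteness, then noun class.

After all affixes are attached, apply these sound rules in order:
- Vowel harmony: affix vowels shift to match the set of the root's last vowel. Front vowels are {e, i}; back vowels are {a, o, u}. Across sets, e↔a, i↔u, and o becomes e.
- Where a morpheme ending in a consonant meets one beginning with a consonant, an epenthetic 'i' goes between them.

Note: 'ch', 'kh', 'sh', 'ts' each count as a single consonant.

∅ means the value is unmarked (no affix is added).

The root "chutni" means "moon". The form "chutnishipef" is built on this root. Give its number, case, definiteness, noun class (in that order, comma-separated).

Segment: chutni-sh-ip-of.
number: ∅ → singular.
case: -sh/khe → dative.
definiteness: -ip → indefinite.
noun class: -of → class I.

singular, dative, indefinite, class I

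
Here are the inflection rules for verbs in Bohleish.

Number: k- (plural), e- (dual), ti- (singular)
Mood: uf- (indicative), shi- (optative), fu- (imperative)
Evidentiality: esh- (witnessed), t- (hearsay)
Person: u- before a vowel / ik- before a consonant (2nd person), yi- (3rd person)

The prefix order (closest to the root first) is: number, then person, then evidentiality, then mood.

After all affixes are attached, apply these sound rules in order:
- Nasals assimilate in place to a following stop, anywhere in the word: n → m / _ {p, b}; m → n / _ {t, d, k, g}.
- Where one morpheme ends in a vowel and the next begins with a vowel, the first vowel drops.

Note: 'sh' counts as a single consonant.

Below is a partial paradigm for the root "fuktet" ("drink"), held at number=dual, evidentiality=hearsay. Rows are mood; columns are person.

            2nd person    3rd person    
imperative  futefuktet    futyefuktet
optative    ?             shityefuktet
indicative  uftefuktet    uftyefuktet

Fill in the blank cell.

shitefuktet

Attach number dual e- → efuktet.
Attach person 2nd person u- (before vowel 'e') → uefuktet.
Attach evidentiality hearsay t- → tuefuktet.
Attach mood optative shi- → shituefuktet.
Nasal assimilation: no change.
Apply vowel deletion: shituefuktet → shitefuktet.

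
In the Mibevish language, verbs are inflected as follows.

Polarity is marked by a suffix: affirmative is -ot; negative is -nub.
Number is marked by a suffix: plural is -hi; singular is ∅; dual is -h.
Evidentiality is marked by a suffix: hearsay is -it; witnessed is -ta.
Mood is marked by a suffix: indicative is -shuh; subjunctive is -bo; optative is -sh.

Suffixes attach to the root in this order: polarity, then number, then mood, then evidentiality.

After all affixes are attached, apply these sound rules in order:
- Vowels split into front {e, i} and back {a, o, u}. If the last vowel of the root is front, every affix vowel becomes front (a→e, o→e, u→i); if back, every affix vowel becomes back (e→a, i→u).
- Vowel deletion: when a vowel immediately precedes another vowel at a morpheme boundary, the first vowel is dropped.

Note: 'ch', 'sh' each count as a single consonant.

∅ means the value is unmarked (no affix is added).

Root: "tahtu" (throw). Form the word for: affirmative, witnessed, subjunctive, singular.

tahtotbota

Attach polarity affirmative -ot → tahtuot.
number = singular: zero marking, form stays tahtuot.
Attach mood subjunctive -bo → tahtuotbo.
Attach evidentiality witnessed -ta → tahtuotbota.
Vowel harmony: no change.
Apply vowel deletion: tahtuotbota → tahtotbota.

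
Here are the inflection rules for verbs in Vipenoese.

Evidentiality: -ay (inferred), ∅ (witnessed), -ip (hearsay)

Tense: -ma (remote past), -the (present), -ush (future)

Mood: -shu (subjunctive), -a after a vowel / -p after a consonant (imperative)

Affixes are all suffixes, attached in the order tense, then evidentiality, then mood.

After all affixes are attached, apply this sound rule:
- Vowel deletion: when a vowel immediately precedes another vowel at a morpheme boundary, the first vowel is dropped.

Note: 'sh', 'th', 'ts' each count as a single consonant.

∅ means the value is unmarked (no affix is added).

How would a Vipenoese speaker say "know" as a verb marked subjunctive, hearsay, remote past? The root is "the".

themipshu

Attach tense remote past -ma → thema.
Attach evidentiality hearsay -ip → themaip.
Attach mood subjunctive -shu → themaipshu.
Apply vowel deletion: themaipshu → themipshu.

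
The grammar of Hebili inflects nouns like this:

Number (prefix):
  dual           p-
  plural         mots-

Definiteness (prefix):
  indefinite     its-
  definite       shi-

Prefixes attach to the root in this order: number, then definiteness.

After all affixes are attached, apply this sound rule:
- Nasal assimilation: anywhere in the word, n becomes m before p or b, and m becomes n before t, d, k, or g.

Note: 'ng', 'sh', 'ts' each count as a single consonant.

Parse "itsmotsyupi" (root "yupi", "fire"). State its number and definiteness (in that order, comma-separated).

Segment: its-mots-yupi.
number: mots- → plural.
definiteness: its- → indefinite.

plural, indefinite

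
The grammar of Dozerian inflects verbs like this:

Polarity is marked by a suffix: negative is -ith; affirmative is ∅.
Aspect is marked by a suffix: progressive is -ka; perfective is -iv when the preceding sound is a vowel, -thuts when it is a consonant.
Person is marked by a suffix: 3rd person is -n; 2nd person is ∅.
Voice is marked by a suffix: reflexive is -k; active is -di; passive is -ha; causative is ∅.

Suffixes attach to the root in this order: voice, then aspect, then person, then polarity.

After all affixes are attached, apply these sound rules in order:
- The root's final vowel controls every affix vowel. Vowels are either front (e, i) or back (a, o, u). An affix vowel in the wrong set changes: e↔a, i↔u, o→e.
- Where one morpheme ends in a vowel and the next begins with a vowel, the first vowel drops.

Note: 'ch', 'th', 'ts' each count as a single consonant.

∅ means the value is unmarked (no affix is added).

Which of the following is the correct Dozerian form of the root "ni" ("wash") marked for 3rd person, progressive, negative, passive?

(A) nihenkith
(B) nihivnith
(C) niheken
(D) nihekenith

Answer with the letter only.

Attach voice passive -ha → niha.
Attach aspect progressive -ka → nihaka.
Attach person 3rd person -n → nihakan.
Attach polarity negative -ith → nihakanith.
Apply vowel harmony: nihakanith → nihekenith.
Vowel deletion: no change.
So the correct form is nihekenith, option (D).
(C) niheken is wrong: it uses affirmative instead of negative for polarity.
(B) nihivnith is wrong: it uses perfective instead of progressive for aspect.
(A) nihenkith is wrong: it has the affixes in the wrong order.

D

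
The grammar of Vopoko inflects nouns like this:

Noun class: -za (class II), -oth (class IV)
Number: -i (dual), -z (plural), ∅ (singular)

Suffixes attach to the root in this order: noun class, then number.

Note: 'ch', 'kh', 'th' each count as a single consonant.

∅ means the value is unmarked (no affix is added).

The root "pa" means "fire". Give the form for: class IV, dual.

paothi

Attach noun class class IV -oth → paoth.
Attach number dual -i → paothi.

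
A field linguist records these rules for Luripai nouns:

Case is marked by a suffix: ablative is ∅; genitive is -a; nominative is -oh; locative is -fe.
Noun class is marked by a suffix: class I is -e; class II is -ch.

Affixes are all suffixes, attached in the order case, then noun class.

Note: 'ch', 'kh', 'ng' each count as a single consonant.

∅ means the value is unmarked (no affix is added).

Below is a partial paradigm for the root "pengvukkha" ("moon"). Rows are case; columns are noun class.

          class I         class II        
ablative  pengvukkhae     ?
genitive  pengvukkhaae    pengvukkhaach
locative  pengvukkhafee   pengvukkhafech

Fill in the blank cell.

pengvukkhach

case = ablative: zero marking, form stays pengvukkha.
Attach noun class class II -ch → pengvukkhach.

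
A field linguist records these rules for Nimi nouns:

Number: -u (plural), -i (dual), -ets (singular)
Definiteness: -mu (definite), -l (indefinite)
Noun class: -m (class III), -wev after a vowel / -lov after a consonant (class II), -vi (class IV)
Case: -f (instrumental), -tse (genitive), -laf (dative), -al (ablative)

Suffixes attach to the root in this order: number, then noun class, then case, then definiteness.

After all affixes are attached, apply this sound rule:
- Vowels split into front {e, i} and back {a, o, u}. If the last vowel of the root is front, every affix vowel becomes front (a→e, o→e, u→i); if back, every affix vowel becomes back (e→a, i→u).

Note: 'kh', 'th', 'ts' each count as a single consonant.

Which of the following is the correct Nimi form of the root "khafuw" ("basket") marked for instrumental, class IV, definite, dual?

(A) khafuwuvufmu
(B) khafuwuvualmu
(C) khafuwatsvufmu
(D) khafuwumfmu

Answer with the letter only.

Attach number dual -i → khafuwi.
Attach noun class class IV -vi → khafuwivi.
Attach case instrumental -f → khafuwivif.
Attach definiteness definite -mu → khafuwivifmu.
Apply vowel harmony: khafuwivifmu → khafuwuvufmu.
So the correct form is khafuwuvufmu, option (A).
(B) khafuwuvualmu is wrong: it uses ablative instead of instrumental for case.
(D) khafuwumfmu is wrong: it uses class III instead of class IV for noun class.
(C) khafuwatsvufmu is wrong: it uses singular instead of dual for number.

A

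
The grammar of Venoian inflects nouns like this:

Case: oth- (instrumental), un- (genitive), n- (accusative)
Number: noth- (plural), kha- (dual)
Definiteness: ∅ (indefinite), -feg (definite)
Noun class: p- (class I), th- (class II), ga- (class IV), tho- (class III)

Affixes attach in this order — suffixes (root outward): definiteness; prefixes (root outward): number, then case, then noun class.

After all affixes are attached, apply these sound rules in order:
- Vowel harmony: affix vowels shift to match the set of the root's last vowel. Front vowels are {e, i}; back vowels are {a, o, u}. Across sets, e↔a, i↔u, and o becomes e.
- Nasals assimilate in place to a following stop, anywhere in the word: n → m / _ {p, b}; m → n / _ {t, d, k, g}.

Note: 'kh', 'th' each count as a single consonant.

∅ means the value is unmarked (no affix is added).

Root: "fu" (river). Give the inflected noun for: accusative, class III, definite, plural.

thonnothfufag

Attach definiteness definite -feg → fufeg.
Attach number plural noth- → nothfufeg.
Attach case accusative n- → nnothfufeg.
Attach noun class class III tho- → thonnothfufeg.
Apply vowel harmony: thonnothfufeg → thonnothfufag.
Nasal assimilation: no change.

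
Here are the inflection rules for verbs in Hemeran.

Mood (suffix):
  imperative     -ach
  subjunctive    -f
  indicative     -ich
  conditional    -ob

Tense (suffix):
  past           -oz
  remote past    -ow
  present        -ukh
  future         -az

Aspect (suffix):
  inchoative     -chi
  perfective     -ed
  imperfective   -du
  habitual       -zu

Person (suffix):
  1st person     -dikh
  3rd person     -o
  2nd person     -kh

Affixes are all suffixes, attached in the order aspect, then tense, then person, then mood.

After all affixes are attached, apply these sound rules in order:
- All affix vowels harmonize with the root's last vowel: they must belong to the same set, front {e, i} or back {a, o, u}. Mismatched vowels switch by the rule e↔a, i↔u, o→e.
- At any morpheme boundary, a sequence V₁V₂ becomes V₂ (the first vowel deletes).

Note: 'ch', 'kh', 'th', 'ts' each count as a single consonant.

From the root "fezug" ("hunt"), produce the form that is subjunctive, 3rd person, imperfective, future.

Attach aspect imperfective -du → fezugdu.
Attach tense future -az → fezugduaz.
Attach person 3rd person -o → fezugduazo.
Attach mood subjunctive -f → fezugduazof.
Vowel harmony: no change.
Apply vowel deletion: fezugduazof → fezugdazof.

fezugdazof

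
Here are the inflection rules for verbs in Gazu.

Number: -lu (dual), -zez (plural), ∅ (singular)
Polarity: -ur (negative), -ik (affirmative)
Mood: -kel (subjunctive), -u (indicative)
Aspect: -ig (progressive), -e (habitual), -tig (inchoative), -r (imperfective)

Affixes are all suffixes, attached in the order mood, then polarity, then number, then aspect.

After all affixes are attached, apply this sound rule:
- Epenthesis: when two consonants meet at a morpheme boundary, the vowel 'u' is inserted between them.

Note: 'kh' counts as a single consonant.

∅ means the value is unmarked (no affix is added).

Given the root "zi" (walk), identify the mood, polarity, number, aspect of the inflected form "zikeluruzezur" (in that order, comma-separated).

subjunctive, negative, plural, imperfective

Segment: zi-kel-ur-zez-r.
mood: -kel → subjunctive.
polarity: -ur → negative.
number: -zez → plural.
aspect: -r → imperfective.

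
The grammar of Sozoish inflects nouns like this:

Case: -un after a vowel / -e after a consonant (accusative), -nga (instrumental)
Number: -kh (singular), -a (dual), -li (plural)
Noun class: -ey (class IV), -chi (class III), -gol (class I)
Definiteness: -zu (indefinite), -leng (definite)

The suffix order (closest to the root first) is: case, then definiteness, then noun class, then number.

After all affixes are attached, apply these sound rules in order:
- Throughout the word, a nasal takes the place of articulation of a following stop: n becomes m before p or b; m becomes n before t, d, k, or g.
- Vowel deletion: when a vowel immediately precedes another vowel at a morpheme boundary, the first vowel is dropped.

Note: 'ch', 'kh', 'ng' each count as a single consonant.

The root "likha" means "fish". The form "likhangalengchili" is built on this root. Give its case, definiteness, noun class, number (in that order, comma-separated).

instrumental, definite, class III, plural

Segment: likha-nga-leng-chi-li.
case: -nga → instrumental.
definiteness: -leng → definite.
noun class: -chi → class III.
number: -li → plural.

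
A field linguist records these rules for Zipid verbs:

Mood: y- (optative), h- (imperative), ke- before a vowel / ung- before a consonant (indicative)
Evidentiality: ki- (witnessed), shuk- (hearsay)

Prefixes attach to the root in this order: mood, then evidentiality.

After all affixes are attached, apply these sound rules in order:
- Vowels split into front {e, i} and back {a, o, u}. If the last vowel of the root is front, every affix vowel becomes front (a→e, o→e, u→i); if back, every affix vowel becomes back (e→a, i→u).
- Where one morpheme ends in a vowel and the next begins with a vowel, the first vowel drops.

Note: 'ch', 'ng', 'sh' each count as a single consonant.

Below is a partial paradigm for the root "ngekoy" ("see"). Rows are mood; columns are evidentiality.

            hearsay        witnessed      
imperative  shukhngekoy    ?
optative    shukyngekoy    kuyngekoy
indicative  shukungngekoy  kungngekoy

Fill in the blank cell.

kuhngekoy

Attach mood imperative h- → hngekoy.
Attach evidentiality witnessed ki- → kihngekoy.
Apply vowel harmony: kihngekoy → kuhngekoy.
Vowel deletion: no change.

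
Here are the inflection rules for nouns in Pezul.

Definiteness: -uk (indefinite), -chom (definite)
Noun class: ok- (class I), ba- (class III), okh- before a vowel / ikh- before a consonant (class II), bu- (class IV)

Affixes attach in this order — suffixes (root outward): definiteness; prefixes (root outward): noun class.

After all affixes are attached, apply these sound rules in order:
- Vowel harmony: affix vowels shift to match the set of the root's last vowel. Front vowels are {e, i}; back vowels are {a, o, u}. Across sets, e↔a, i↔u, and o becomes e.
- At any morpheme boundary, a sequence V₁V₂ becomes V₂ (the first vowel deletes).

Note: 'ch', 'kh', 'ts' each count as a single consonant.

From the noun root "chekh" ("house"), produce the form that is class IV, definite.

bichekhchem

Attach noun class class IV bu- → buchekh.
Attach definiteness definite -chom → buchekhchom.
Apply vowel harmony: buchekhchom → bichekhchem.
Vowel deletion: no change.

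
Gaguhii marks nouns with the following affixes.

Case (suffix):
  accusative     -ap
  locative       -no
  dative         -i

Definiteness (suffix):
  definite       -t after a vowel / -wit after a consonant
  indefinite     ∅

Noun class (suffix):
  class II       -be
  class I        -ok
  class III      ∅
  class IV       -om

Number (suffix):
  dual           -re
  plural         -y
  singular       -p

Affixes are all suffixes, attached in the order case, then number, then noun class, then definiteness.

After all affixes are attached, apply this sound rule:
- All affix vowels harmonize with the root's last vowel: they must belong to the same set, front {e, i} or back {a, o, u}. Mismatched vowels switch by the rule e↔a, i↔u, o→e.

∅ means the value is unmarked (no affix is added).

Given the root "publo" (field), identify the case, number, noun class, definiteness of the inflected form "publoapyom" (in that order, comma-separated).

accusative, plural, class IV, indefinite

Segment: publo-ap-y-om.
case: -ap → accusative.
number: -y → plural.
noun class: -om → class IV.
definiteness: ∅ → indefinite.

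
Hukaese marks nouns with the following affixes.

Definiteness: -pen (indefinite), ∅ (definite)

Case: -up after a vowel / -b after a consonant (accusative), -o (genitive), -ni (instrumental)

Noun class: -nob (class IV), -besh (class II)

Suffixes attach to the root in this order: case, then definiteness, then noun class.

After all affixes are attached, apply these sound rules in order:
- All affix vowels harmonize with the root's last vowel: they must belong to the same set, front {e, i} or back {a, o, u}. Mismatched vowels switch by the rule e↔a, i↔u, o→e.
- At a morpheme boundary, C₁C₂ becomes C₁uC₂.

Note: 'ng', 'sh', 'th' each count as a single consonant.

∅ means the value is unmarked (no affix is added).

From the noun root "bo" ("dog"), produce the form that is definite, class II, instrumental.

Attach case instrumental -ni → boni.
definiteness = definite: zero marking, form stays boni.
Attach noun class class II -besh → bonibesh.
Apply vowel harmony: bonibesh → bonubash.
Epenthesis: no change.

bonubash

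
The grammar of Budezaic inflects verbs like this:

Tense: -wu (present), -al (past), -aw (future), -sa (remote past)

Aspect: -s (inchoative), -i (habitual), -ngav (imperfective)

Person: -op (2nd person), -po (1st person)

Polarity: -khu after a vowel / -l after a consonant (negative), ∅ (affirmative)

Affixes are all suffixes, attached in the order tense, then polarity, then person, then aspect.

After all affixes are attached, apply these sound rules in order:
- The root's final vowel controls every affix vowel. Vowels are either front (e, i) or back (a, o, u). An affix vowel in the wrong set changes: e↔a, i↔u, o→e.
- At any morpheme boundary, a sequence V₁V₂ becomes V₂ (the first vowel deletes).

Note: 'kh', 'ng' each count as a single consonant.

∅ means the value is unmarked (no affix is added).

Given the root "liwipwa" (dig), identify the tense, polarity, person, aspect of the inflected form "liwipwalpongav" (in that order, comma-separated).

past, affirmative, 1st person, imperfective

Segment: liwipwa-al-po-ngav.
tense: -al → past.
polarity: ∅ → affirmative.
person: -po → 1st person.
aspect: -ngav → imperfective.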